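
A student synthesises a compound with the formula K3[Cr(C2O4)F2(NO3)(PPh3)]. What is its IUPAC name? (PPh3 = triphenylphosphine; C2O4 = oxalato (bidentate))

potassium difluoronitratooxalato(triphenylphosphine)chromate(II)

The 3 potassium counter-ions carry a total charge of +3, so each complex ion is 3−.
Ligand charges: 2×fluoro (-1 each), 1×nitrato (-1 each), 1×triphenylphosphine (neutral), 1×oxalato (-2 each); total -5. So Cr + (-5) = 3−, giving Cr = +2.
Ligands are named alphabetically: fluoro before nitrato before oxalato before triphenylphosphine.
The complex ion is anionic, so chromium takes the -ate form chromate(II).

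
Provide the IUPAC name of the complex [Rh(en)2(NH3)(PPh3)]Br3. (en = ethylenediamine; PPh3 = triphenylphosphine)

The 3 bromide counter-ions carry a total charge of -3, so each complex ion is 3+.
Ligand charges: 2×ethylenediamine (neutral), 1×triphenylphosphine (neutral), 1×ammine (neutral); total 0. So Rh + (0) = 3+, giving Rh = +3.
Ligands are named alphabetically: ammine before ethylenediamine before triphenylphosphine.

amminebis(ethylenediamine)(triphenylphosphine)rhodium(III) bromide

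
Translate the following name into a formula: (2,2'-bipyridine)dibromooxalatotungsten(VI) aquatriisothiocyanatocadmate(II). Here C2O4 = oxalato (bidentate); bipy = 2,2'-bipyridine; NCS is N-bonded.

Cation [W…]: ligand charges -4, W(VI) ⇒ ion charge 2+.
Anion [Cd…]: ligand charges -3, Cd(II) ⇒ ion charge 1−.

[W(bipy)Br2(C2O4)][Cd(H2O)(NCS)3]2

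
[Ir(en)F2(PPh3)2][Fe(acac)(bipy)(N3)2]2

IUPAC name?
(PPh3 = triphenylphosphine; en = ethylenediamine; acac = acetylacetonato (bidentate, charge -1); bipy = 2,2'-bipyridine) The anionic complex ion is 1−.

The complex anion is given as 1−; its ligand charges sum to -3, so Fe = +2.
With 2 anions per cation, the cation must be 2×1 = 2+.
Cation: ligand charges sum to -2; for the ion to be 2+, Ir = +4.

(ethylenediamine)difluorobis(triphenylphosphine)iridium(IV) (acetylacetonato)diazido(2,2'-bipyridine)ferrate(II)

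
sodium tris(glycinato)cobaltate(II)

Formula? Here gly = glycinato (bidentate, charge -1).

Na[Co(gly)3]

Ligands: 3 glycinato (gly, -1). Ligand charge sum = -3.
With Co in oxidation state +2, the complex ion is [Co...]^1−.
Charge balance with sodium (+1) requires 1 complex ion per 1 sodium.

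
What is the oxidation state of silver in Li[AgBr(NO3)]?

1 lithium outside the brackets (+1 each) → the complex ion is 1−.
Ligand charges: 1×NO3 = -1; 1×Br = -1; sum -2.
Ag + (-2) = 1− ⇒ Ag is +1.

+1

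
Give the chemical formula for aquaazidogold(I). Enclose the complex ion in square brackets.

[Au(H2O)(N3)]

Ligands: 1 aqua (H2O, neutral), 1 azido (N3, -1). Ligand charge sum = -1.
With Au in oxidation state +1, the complex ion is [Au...].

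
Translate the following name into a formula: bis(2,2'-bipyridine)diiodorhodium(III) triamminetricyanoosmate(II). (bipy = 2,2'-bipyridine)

[Rh(bipy)2I2][Os(CN)3(NH3)3]

Cation [Rh…]: ligand charges -2, Rh(III) ⇒ ion charge 1+.
Anion [Os…]: ligand charges -3, Os(II) ⇒ ion charge 1−.
One 1+ cation balances one 1− anion.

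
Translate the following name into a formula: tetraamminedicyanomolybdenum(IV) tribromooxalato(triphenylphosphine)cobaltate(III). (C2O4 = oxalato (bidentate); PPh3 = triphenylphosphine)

Cation [Mo…]: ligand charges -2, Mo(IV) ⇒ ion charge 2+.
Anion [Co…]: ligand charges -5, Co(III) ⇒ ion charge 2−.

[Mo(CN)2(NH3)4][CoBr3(C2O4)(PPh3)]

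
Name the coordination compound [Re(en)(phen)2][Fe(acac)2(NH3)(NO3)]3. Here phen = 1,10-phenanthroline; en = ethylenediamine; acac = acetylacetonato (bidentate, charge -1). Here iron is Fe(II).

(ethylenediamine)bis(1,10-phenanthroline)rhenium(III) bis(acetylacetonato)amminenitratoferrate(II)

Both ions are complex: the cation is named first with the plain metal name, the anion second with the -ate form; each ion's ligands are alphabetised independently.
Fe is given as +2; the anion's ligand charges sum to -3, so the complex anion is 1−.
With 3 anions per cation, the cation must be 3×1 = 3+.
Cation: ligand charges sum to 0; for the ion to be 3+, Re = +3.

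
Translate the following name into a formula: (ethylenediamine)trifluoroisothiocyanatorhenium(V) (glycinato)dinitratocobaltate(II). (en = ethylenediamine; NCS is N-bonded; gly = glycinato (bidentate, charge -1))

Cation [Re…]: ligand charges -4, Re(V) ⇒ ion charge 1+.
Anion [Co…]: ligand charges -3, Co(II) ⇒ ion charge 1−.

[Re(en)F3(NCS)][Co(gly)(NO3)2]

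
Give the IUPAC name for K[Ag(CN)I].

The 1 potassium counter-ion carries a total charge of +1, so each complex ion is 1−.
Ligand charges: 1×iodo (-1 each), 1×cyano (-1 each); total -2. So Ag + (-2) = 1−, giving Ag = +1.
Ligands are named alphabetically: cyano before iodo.
The complex ion is anionic, so silver takes the -ate form argentate(I).

potassium cyanoiodoargentate(I)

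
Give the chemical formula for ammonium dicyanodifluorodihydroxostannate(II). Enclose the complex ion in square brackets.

Ligands: 2 fluoro (F, -1), 2 hydroxo (OH, -1), 2 cyano (CN, -1). Ligand charge sum = -6.
With Sn in oxidation state +2, the complex ion is [Sn...]^4−.
Charge balance with ammonium (+1) requires 1 complex ion per 4 ammonium.

(NH4)4[Sn(CN)2F2(OH)2]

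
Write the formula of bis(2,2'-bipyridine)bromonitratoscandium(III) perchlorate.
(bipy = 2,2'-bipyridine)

Ligands: 2 2,2'-bipyridine (bipy, neutral), 1 bromo (Br, -1), 1 nitrato (NO3, -1). Ligand charge sum = -2.
Charge balance with perchlorate (-1) requires 1 complex ion per 1 perchlorate.

[Sc(bipy)2Br(NO3)]ClO4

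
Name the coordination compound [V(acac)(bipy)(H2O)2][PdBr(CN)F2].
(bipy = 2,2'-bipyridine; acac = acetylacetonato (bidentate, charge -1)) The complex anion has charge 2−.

Both ions are complex: the cation is named first with the plain metal name, the anion second with the -ate form; each ion's ligands are alphabetised independently.
The complex anion is given as 2−; its ligand charges sum to -4, so Pd = +2.
A 1:1 salt means the cation carries the equal and opposite charge, 2+.
Cation: ligand charges sum to -1; for the ion to be 2+, V = +3.

(acetylacetonato)diaqua(2,2'-bipyridine)vanadium(III) bromocyanodifluoropalladate(II)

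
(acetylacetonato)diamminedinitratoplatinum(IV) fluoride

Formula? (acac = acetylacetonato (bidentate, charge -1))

Ligands: 2 ammine (NH3, neutral), 2 nitrato (NO3, -1), 1 acetylacetonato (acac, -1). Ligand charge sum = -3.
With Pt in oxidation state +4, the complex ion is [Pt...]^1+.
Charge balance with fluoride (-1) requires 1 complex ion per 1 fluoride.

[Pt(acac)(NH3)2(NO3)2]F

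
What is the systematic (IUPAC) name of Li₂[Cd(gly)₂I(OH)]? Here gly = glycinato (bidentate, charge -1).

lithium bis(glycinato)hydroxoiodocadmate(II)

The 2 lithium counter-ions carry a total charge of +2, so each complex ion is 2−.
Ligand charges: 1×iodo (-1 each), 1×hydroxo (-1 each), 2×glycinato (-1 each); total -4. So Cd + (-4) = 2−, giving Cd = +2.
Ligands are named alphabetically: glycinato before hydroxo before iodo.
The complex ion is anionic, so cadmium takes the -ate form cadmate(II).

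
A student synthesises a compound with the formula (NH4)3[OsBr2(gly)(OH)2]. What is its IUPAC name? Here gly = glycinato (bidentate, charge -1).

ammonium dibromo(glycinato)dihydroxoosmate(II)

The 3 ammonium counter-ions carry a total charge of +3, so each complex ion is 3−.
Ligand charges: 1×glycinato (-1 each), 2×bromo (-1 each), 2×hydroxo (-1 each); total -5. So Os + (-5) = 3−, giving Os = +2.
The complex ion is anionic, so osmium takes the -ate form osmate(II).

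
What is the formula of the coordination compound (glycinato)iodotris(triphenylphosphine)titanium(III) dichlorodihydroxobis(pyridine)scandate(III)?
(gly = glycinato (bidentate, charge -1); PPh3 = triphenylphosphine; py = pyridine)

Cation [Ti…]: ligand charges -2, Ti(III) ⇒ ion charge 1+.
Anion [Sc…]: ligand charges -4, Sc(III) ⇒ ion charge 1−.
One 1+ cation balances one 1− anion.

[Ti(gly)I(PPh3)3][ScCl2(OH)2(py)2]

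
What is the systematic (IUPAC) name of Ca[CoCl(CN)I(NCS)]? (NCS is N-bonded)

calcium chlorocyanoiodoisothiocyanatocobaltate(II)

The 1 calcium counter-ion carries a total charge of +2, so each complex ion is 2−.
Ligand charges: 1×chloro (-1 each), 1×cyano (-1 each), 1×iodo (-1 each), 1×isothiocyanato (-1 each); total -4. So Co + (-4) = 2−, giving Co = +2.
The complex ion is anionic, so cobalt takes the -ate form cobaltate(II).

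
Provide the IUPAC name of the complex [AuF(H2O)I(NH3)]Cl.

The 1 chloride counter-ion carries a total charge of -1, so each complex ion is 1+.
Ligand charges: 1×iodo (-1 each), 1×ammine (neutral), 1×fluoro (-1 each), 1×aqua (neutral); total -2. So Au + (-2) = 1+, giving Au = +3.
Ligands are named alphabetically: ammine before aqua before fluoro before iodo.

ammineaquafluoroiodogold(III) chloride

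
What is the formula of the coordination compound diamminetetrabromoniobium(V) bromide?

Ligands: 2 ammine (NH3, neutral), 4 bromo (Br, -1). Ligand charge sum = -4.
Charge balance with bromide (-1) requires 1 complex ion per 1 bromide.

[NbBr4(NH3)2]Br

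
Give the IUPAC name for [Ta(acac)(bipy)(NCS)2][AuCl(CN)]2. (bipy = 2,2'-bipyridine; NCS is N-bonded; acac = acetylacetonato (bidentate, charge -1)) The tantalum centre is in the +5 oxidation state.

Both ions are complex: the cation is named first with the plain metal name, the anion second with the -ate form; each ion's ligands are alphabetised independently.
Ta is given as +5; the cation's ligand charges sum to -3, so the complex cation is 2+.
With 2 anions per cation, each anion must be 2/2 = 1−.
Anion: ligand charges sum to -2; for the ion to be 1−, Au = +1.

(acetylacetonato)(2,2'-bipyridine)diisothiocyanatotantalum(V) chlorocyanoaurate(I)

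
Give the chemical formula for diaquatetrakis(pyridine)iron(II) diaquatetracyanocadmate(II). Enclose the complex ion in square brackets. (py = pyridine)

Cation [Fe…]: ligand charges 0, Fe(II) ⇒ ion charge 2+.
Anion [Cd…]: ligand charges -4, Cd(II) ⇒ ion charge 2−.
One 2+ cation balances one 2− anion.

[Fe(H2O)2(py)4][Cd(CN)4(H2O)2]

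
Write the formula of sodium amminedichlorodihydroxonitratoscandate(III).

Na2[ScCl2(NH3)(NO3)(OH)2]

Ligands: 1 ammine (NH3, neutral), 2 hydroxo (OH, -1), 2 chloro (Cl, -1), 1 nitrato (NO3, -1). Ligand charge sum = -5.
Charge balance with sodium (+1) requires 1 complex ion per 2 sodium.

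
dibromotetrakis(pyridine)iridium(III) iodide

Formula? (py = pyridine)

Ligands: 4 pyridine (py, neutral), 2 bromo (Br, -1). Ligand charge sum = -2.
Charge balance with iodide (-1) requires 1 complex ion per 1 iodide.

[IrBr2(py)4]I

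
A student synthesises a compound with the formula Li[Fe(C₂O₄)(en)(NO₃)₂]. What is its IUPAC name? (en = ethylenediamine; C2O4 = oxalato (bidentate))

lithium (ethylenediamine)dinitratooxalatoferrate(III)

The 1 lithium counter-ion carries a total charge of +1, so each complex ion is 1−.
Ligand charges: 1×ethylenediamine (neutral), 1×oxalato (-2 each), 2×nitrato (-1 each); total -4. So Fe + (-4) = 1−, giving Fe = +3.
Ligands are named alphabetically: ethylenediamine before nitrato before oxalato.
The complex ion is anionic, so iron takes the -ate form ferrate(III).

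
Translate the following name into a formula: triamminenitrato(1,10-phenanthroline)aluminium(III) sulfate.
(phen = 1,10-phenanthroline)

[Al(NH3)3(NO3)(phen)]SO4

Ligands: 1 nitrato (NO3, -1), 1 1,10-phenanthroline (phen, neutral), 3 ammine (NH3, neutral). Ligand charge sum = -1.
Charge balance with sulfate (-2) requires 1 complex ion per 1 sulfate.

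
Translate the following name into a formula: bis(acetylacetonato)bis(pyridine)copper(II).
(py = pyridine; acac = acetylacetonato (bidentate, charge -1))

[Cu(acac)2(py)2]

Ligands: 2 pyridine (py, neutral), 2 acetylacetonato (acac, -1). Ligand charge sum = -2.
With Cu in oxidation state +2, the complex ion is [Cu...].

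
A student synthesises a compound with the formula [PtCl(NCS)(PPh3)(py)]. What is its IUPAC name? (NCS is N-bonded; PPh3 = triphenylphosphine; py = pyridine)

There is no counter-ion, so the complex is neutral overall.
Ligand charges: 1×isothiocyanato (-1 each), 1×triphenylphosphine (neutral), 1×pyridine (neutral), 1×chloro (-1 each); total -2. So Pt + (-2) = 0, giving Pt = +2.
Ligands are named alphabetically: chloro before isothiocyanato before pyridine before triphenylphosphine.

chloroisothiocyanato(pyridine)(triphenylphosphine)platinum(II)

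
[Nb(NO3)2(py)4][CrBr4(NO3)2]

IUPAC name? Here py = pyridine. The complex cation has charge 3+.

dinitratotetrakis(pyridine)niobium(V) tetrabromodinitratochromate(III)

Both ions are complex: the cation is named first with the plain metal name, the anion second with the -ate form; each ion's ligands are alphabetised independently.
The complex cation is given as 3+; its ligand charges sum to -2, so Nb = +5.
A 1:1 salt means the anion carries the equal and opposite charge, 3−.
Anion: ligand charges sum to -6; for the ion to be 3−, Cr = +3.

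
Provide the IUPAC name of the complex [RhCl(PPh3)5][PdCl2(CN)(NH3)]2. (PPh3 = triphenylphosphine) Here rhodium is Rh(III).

Rh is given as +3; the cation's ligand charges sum to -1, so the complex cation is 2+.
With 2 anions per cation, each anion must be 2/2 = 1−.
Anion: ligand charges sum to -3; for the ion to be 1−, Pd = +2.

chloropentakis(triphenylphosphine)rhodium(III) amminedichlorocyanopalladate(II)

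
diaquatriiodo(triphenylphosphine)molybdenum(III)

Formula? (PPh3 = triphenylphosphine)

Ligands: 3 iodo (I, -1), 1 triphenylphosphine (PPh3, neutral), 2 aqua (H2O, neutral). Ligand charge sum = -3.
With Mo in oxidation state +3, the complex ion is [Mo...].

[Mo(H2O)2I3(PPh3)]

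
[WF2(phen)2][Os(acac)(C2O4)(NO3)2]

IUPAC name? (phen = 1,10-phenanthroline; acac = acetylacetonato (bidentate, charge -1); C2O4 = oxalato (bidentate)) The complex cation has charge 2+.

The complex cation is given as 2+; its ligand charges sum to -2, so W = +4.
A 1:1 salt means the anion carries the equal and opposite charge, 2−.
Anion: ligand charges sum to -5; for the ion to be 2−, Os = +3.

difluorobis(1,10-phenanthroline)tungsten(IV) (acetylacetonato)dinitratooxalatoosmate(III)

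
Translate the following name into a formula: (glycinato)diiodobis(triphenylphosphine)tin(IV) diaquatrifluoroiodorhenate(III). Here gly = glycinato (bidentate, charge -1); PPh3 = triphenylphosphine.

Cation [Sn…]: ligand charges -3, Sn(IV) ⇒ ion charge 1+.
Anion [Re…]: ligand charges -4, Re(III) ⇒ ion charge 1−.
One 1+ cation balances one 1− anion.

[Sn(gly)I2(PPh3)2][ReF3(H2O)2I]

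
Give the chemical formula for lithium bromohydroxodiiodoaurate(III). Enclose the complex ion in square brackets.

Ligands: 2 iodo (I, -1), 1 bromo (Br, -1), 1 hydroxo (OH, -1). Ligand charge sum = -4.
With Au in oxidation state +3, the complex ion is [Au...]^1−.
Charge balance with lithium (+1) requires 1 complex ion per 1 lithium.

Li[AuBrI2(OH)]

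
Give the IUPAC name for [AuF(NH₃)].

amminefluorogold(I)

There is no counter-ion, so the complex is neutral overall.
Ligand charges: 1×fluoro (-1 each), 1×ammine (neutral); total -1. So Au + (-1) = 0, giving Au = +1.
Ligands are named alphabetically: ammine before fluoro.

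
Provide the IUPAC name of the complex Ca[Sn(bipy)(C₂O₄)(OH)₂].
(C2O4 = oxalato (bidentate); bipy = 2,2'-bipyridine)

calcium (2,2'-bipyridine)dihydroxooxalatostannate(II)

The 1 calcium counter-ion carries a total charge of +2, so each complex ion is 2−.
Ligand charges: 2×hydroxo (-1 each), 1×oxalato (-2 each), 1×2,2'-bipyridine (neutral); total -4. So Sn + (-4) = 2−, giving Sn = +2.
Ligands are named alphabetically: bipyridine before hydroxo before oxalato.
The complex ion is anionic, so tin takes the -ate form stannate(II).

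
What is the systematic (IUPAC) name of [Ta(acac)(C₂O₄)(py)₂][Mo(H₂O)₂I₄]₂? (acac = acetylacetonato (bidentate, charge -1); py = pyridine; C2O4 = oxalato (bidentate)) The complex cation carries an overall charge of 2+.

Both ions are complex: the cation is named first with the plain metal name, the anion second with the -ate form; each ion's ligands are alphabetised independently.
The complex cation is given as 2+; its ligand charges sum to -3, so Ta = +5.
With 2 anions per cation, each anion must be 2/2 = 1−.
Anion: ligand charges sum to -4; for the ion to be 1−, Mo = +3.

(acetylacetonato)oxalatobis(pyridine)tantalum(V) diaquatetraiodomolybdate(III)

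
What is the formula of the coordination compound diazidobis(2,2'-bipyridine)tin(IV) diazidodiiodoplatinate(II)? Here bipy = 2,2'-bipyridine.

[Sn(bipy)2(N3)2][PtI2(N3)2]

Cation [Sn…]: ligand charges -2, Sn(IV) ⇒ ion charge 2+.
Anion [Pt…]: ligand charges -4, Pt(II) ⇒ ion charge 2−.
One 2+ cation balances one 2− anion.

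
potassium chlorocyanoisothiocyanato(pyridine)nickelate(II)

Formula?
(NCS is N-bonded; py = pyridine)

Ligands: 1 chloro (Cl, -1), 1 cyano (CN, -1), 1 isothiocyanato (NCS, -1), 1 pyridine (py, neutral). Ligand charge sum = -3.
Charge balance with potassium (+1) requires 1 complex ion per 1 potassium.

K[NiCl(CN)(NCS)(py)]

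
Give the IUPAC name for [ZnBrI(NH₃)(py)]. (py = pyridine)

amminebromoiodo(pyridine)zinc(II)

There is no counter-ion, so the complex is neutral overall.
Ligand charges: 1×pyridine (neutral), 1×ammine (neutral), 1×iodo (-1 each), 1×bromo (-1 each); total -2. So Zn + (-2) = 0, giving Zn = +2.
Ligands are named alphabetically: ammine before bromo before iodo before pyridine.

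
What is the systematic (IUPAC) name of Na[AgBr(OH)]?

sodium bromohydroxoargentate(I)

The 1 sodium counter-ion carries a total charge of +1, so each complex ion is 1−.
Ligand charges: 1×hydroxo (-1 each), 1×bromo (-1 each); total -2. So Ag + (-2) = 1−, giving Ag = +1.
Ligands are named alphabetically: bromo before hydroxo.
The complex ion is anionic, so silver takes the -ate form argentate(I).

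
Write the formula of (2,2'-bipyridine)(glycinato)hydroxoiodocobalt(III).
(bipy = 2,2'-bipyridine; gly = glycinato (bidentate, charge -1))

Ligands: 1 hydroxo (OH, -1), 1 2,2'-bipyridine (bipy, neutral), 1 iodo (I, -1), 1 glycinato (gly, -1). Ligand charge sum = -3.
With Co in oxidation state +3, the complex ion is [Co...].

[Co(bipy)(gly)I(OH)]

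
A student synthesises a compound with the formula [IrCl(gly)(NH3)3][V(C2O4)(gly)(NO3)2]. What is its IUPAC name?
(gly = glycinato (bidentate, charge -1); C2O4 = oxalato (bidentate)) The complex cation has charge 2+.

triamminechloro(glycinato)iridium(IV) (glycinato)dinitratooxalatovanadate(III)

The complex cation is given as 2+; its ligand charges sum to -2, so Ir = +4.
A 1:1 salt means the anion carries the equal and opposite charge, 2−.
Anion: ligand charges sum to -5; for the ion to be 2−, V = +3.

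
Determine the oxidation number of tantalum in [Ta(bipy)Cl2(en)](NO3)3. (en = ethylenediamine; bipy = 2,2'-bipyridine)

3 nitrate outside the brackets (-1 each) → the complex ion is 3+.
Ligand charges: 1×en neutral; 1×bipy neutral; 2×Cl = -2; sum -2.
Ta + (-2) = 3+ ⇒ Ta is +5.

+5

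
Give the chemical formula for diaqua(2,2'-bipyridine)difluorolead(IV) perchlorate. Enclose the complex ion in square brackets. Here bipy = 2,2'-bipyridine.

Ligands: 2 fluoro (F, -1), 2 aqua (H2O, neutral), 1 2,2'-bipyridine (bipy, neutral). Ligand charge sum = -2.
With Pb in oxidation state +4, the complex ion is [Pb...]^2+.
Charge balance with perchlorate (-1) requires 1 complex ion per 2 perchlorate.

[Pb(bipy)F2(H2O)2](ClO4)2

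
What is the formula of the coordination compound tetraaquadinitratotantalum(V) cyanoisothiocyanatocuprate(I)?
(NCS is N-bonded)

Cation [Ta…]: ligand charges -2, Ta(V) ⇒ ion charge 3+.
Anion [Cu…]: ligand charges -2, Cu(I) ⇒ ion charge 1−.
One 3+ cation requires 3 of the 1− anion.

[Ta(H2O)4(NO3)2][Cu(CN)(NCS)]3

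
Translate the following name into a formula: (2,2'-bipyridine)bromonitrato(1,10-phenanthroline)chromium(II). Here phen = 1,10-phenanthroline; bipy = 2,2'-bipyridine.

[Cr(bipy)Br(NO3)(phen)]

Ligands: 1 1,10-phenanthroline (phen, neutral), 1 2,2'-bipyridine (bipy, neutral), 1 bromo (Br, -1), 1 nitrato (NO3, -1). Ligand charge sum = -2.
With Cr in oxidation state +2, the complex ion is [Cr...].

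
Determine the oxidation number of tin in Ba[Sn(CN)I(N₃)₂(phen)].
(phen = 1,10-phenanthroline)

+2

1 barium outside the brackets (+2 each) → the complex ion is 2−.
Ligand charges: 1×I = -1; 2×N3 = -2; 1×phen neutral; 1×CN = -1; sum -4.
Sn + (-4) = 2− ⇒ Sn is +2.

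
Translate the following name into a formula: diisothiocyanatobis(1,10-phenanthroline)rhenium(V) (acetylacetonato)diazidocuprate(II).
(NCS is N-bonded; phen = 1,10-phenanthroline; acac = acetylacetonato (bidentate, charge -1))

Cation [Re…]: ligand charges -2, Re(V) ⇒ ion charge 3+.
Anion [Cu…]: ligand charges -3, Cu(II) ⇒ ion charge 1−.

[Re(NCS)2(phen)2][Cu(acac)(N3)2]3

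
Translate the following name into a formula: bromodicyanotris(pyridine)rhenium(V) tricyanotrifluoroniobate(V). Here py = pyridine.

Cation [Re…]: ligand charges -3, Re(V) ⇒ ion charge 2+.
Anion [Nb…]: ligand charges -6, Nb(V) ⇒ ion charge 1−.
One 2+ cation requires 2 of the 1− anion.

[ReBr(CN)2(py)3][Nb(CN)3F3]2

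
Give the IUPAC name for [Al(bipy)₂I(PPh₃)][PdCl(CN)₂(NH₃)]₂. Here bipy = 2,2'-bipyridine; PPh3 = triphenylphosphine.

bis(2,2'-bipyridine)iodo(triphenylphosphine)aluminium(III) amminechlorodicyanopalladate(II)

Aluminium is always +3 in its complexes; the cation's ligand charges sum to -1, so the complex cation is 2+.
With 2 anions per cation, each anion must be 2/2 = 1−.
Anion: ligand charges sum to -3; for the ion to be 1−, Pd = +2.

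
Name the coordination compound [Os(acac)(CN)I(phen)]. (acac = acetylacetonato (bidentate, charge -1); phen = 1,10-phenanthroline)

There is no counter-ion, so the complex is neutral overall.
Ligand charges: 1×acetylacetonato (-1 each), 1×iodo (-1 each), 1×cyano (-1 each), 1×1,10-phenanthroline (neutral); total -3. So Os + (-3) = 0, giving Os = +3.
Ligands are named alphabetically: acetylacetonato before cyano before iodo before phenanthroline.

(acetylacetonato)cyanoiodo(1,10-phenanthroline)osmium(III)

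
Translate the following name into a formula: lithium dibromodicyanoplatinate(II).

Ligands: 2 cyano (CN, -1), 2 bromo (Br, -1). Ligand charge sum = -4.
With Pt in oxidation state +2, the complex ion is [Pt...]^2−.
Charge balance with lithium (+1) requires 1 complex ion per 2 lithium.

Li2[PtBr2(CN)2]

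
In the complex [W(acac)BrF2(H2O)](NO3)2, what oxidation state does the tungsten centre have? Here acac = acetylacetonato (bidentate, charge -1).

2 nitrate outside the brackets (-1 each) → the complex ion is 2+.
Ligand charges: 1×acac = -1; 2×F = -2; 1×Br = -1; 1×H2O neutral; sum -4.
W + (-4) = 2+ ⇒ W is +6.

+6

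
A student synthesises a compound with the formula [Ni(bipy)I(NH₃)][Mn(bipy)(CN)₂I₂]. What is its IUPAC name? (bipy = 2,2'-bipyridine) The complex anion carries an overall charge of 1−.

Both ions are complex: the cation is named first with the plain metal name, the anion second with the -ate form; each ion's ligands are alphabetised independently.
The complex anion is given as 1−; its ligand charges sum to -4, so Mn = +3.
A 1:1 salt means the cation carries the equal and opposite charge, 1+.
Cation: ligand charges sum to -1; for the ion to be 1+, Ni = +2.

ammine(2,2'-bipyridine)iodonickel(II) (2,2'-bipyridine)dicyanodiiodomanganate(III)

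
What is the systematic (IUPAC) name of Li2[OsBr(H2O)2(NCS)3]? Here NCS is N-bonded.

lithium diaquabromotriisothiocyanatoosmate(II)

The 2 lithium counter-ions carry a total charge of +2, so each complex ion is 2−.
Ligand charges: 2×aqua (neutral), 3×isothiocyanato (-1 each), 1×bromo (-1 each); total -4. So Os + (-4) = 2−, giving Os = +2.
Ligands are named alphabetically: aqua before bromo before isothiocyanato.
The complex ion is anionic, so osmium takes the -ate form osmate(II).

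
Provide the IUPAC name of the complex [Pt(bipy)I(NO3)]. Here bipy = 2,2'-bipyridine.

(2,2'-bipyridine)iodonitratoplatinum(II)

There is no counter-ion, so the complex is neutral overall.
Ligand charges: 1×iodo (-1 each), 1×nitrato (-1 each), 1×2,2'-bipyridine (neutral); total -2. So Pt + (-2) = 0, giving Pt = +2.
Ligands are named alphabetically: bipyridine before iodo before nitrato.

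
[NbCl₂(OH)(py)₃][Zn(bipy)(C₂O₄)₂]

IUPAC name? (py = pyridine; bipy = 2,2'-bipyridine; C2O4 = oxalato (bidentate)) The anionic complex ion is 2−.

The complex anion is given as 2−; its ligand charges sum to -4, so Zn = +2.
A 1:1 salt means the cation carries the equal and opposite charge, 2+.
Cation: ligand charges sum to -3; for the ion to be 2+, Nb = +5.

dichlorohydroxotris(pyridine)niobium(V) (2,2'-bipyridine)dioxalatozincate(II)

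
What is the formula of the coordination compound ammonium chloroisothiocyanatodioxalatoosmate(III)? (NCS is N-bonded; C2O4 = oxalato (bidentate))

Ligands: 1 isothiocyanato (NCS, -1), 1 chloro (Cl, -1), 2 oxalato (C2O4, -2). Ligand charge sum = -6.
Charge balance with ammonium (+1) requires 1 complex ion per 3 ammonium.

(NH4)3[Os(C2O4)2Cl(NCS)]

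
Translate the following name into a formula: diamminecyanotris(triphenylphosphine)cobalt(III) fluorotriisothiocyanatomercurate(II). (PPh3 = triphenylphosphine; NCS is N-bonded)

[Co(CN)(NH3)2(PPh3)3][HgF(NCS)3]

Cation [Co…]: ligand charges -1, Co(III) ⇒ ion charge 2+.
Anion [Hg…]: ligand charges -4, Hg(II) ⇒ ion charge 2−.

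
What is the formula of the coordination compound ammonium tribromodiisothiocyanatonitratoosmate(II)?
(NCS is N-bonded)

Ligands: 1 nitrato (NO3, -1), 2 isothiocyanato (NCS, -1), 3 bromo (Br, -1). Ligand charge sum = -6.
Charge balance with ammonium (+1) requires 1 complex ion per 4 ammonium.

(NH4)4[OsBr3(NCS)2(NO3)]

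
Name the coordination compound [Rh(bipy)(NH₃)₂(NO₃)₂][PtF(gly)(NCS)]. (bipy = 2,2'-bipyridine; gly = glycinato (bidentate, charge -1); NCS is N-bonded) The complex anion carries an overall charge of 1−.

Both ions are complex: the cation is named first with the plain metal name, the anion second with the -ate form; each ion's ligands are alphabetised independently.
The complex anion is given as 1−; its ligand charges sum to -3, so Pt = +2.
A 1:1 salt means the cation carries the equal and opposite charge, 1+.
Cation: ligand charges sum to -2; for the ion to be 1+, Rh = +3.

diammine(2,2'-bipyridine)dinitratorhodium(III) fluoro(glycinato)isothiocyanatoplatinate(II)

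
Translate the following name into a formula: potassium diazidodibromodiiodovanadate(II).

K4[VBr2I2(N3)2]

Ligands: 2 bromo (Br, -1), 2 azido (N3, -1), 2 iodo (I, -1). Ligand charge sum = -6.
Charge balance with potassium (+1) requires 1 complex ion per 4 potassium.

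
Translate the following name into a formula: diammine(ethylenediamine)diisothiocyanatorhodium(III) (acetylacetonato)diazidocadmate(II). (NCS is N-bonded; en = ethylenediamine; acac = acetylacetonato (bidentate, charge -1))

[Rh(en)(NCS)2(NH3)2][Cd(acac)(N3)2]

Cation [Rh…]: ligand charges -2, Rh(III) ⇒ ion charge 1+.
Anion [Cd…]: ligand charges -3, Cd(II) ⇒ ion charge 1−.
One 1+ cation balances one 1− anion.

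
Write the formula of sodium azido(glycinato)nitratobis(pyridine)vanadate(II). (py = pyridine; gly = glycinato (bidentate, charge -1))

Na[V(gly)(N3)(NO3)(py)2]

Ligands: 2 pyridine (py, neutral), 1 nitrato (NO3, -1), 1 azido (N3, -1), 1 glycinato (gly, -1). Ligand charge sum = -3.
With V in oxidation state +2, the complex ion is [V...]^1−.
Charge balance with sodium (+1) requires 1 complex ion per 1 sodium.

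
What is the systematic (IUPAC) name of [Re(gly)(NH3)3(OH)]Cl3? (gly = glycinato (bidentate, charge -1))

triammine(glycinato)hydroxorhenium(V) chloride

The 3 chloride counter-ions carry a total charge of -3, so each complex ion is 3+.
Ligand charges: 1×glycinato (-1 each), 3×ammine (neutral), 1×hydroxo (-1 each); total -2. So Re + (-2) = 3+, giving Re = +5.
Ligands are named alphabetically: ammine before glycinato before hydroxo.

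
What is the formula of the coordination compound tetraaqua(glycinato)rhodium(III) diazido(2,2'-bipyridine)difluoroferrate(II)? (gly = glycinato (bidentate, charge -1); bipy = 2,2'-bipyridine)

Cation [Rh…]: ligand charges -1, Rh(III) ⇒ ion charge 2+.
Anion [Fe…]: ligand charges -4, Fe(II) ⇒ ion charge 2−.

[Rh(gly)(H2O)4][Fe(bipy)F2(N3)2]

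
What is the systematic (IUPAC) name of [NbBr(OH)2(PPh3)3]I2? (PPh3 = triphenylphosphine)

The 2 iodide counter-ions carry a total charge of -2, so each complex ion is 2+.
Ligand charges: 1×bromo (-1 each), 2×hydroxo (-1 each), 3×triphenylphosphine (neutral); total -3. So Nb + (-3) = 2+, giving Nb = +5.
Ligands are named alphabetically: bromo before hydroxo before triphenylphosphine.

bromodihydroxotris(triphenylphosphine)niobium(V) iodide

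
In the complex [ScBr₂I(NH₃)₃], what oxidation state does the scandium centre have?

+3

No counter-ion: the bracketed complex is neutral.
Ligand charges: 1×I = -1; 2×Br = -2; 3×NH3 neutral; sum -3.
Sc + (-3) = 0 ⇒ Sc is +3.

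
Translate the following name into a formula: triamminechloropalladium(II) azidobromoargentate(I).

Cation [Pd…]: ligand charges -1, Pd(II) ⇒ ion charge 1+.
Anion [Ag…]: ligand charges -2, Ag(I) ⇒ ion charge 1−.
One 1+ cation balances one 1− anion.

[PdCl(NH3)3][AgBr(N3)]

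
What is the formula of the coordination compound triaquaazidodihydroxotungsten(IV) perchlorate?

[W(H2O)3(N3)(OH)2]ClO4

Ligands: 3 aqua (H2O, neutral), 2 hydroxo (OH, -1), 1 azido (N3, -1). Ligand charge sum = -3.
With W in oxidation state +4, the complex ion is [W...]^1+.
Charge balance with perchlorate (-1) requires 1 complex ion per 1 perchlorate.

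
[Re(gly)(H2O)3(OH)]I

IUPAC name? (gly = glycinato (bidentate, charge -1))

triaqua(glycinato)hydroxorhenium(III) iodide

The 1 iodide counter-ion carries a total charge of -1, so each complex ion is 1+.
Ligand charges: 3×aqua (neutral), 1×glycinato (-1 each), 1×hydroxo (-1 each); total -2. So Re + (-2) = 1+, giving Re = +3.
Ligands are named alphabetically: aqua before glycinato before hydroxo.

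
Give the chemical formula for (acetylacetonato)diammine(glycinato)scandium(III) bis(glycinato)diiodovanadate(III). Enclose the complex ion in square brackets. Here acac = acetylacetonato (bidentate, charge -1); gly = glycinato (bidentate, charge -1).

[Sc(acac)(gly)(NH3)2][V(gly)2I2]

Cation [Sc…]: ligand charges -2, Sc(III) ⇒ ion charge 1+.
Anion [V…]: ligand charges -4, V(III) ⇒ ion charge 1−.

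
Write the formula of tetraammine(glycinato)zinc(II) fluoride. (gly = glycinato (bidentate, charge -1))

[Zn(gly)(NH3)4]F

Ligands: 4 ammine (NH3, neutral), 1 glycinato (gly, -1). Ligand charge sum = -1.
With Zn in oxidation state +2, the complex ion is [Zn...]^1+.
Charge balance with fluoride (-1) requires 1 complex ion per 1 fluoride.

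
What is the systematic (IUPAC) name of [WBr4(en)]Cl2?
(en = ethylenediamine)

The 2 chloride counter-ions carry a total charge of -2, so each complex ion is 2+.
Ligand charges: 1×ethylenediamine (neutral), 4×bromo (-1 each); total -4. So W + (-4) = 2+, giving W = +6.
Ligands are named alphabetically: bromo before ethylenediamine.

tetrabromo(ethylenediamine)tungsten(VI) chloride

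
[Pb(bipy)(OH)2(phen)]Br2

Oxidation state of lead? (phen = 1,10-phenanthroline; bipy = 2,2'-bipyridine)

2 bromide outside the brackets (-1 each) → the complex ion is 2+.
Ligand charges: 1×phen neutral; 1×bipy neutral; 2×OH = -2; sum -2.
Pb + (-2) = 2+ ⇒ Pb is +4.

+4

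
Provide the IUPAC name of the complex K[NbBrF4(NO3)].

The 1 potassium counter-ion carries a total charge of +1, so each complex ion is 1−.
Ligand charges: 1×nitrato (-1 each), 1×bromo (-1 each), 4×fluoro (-1 each); total -6. So Nb + (-6) = 1−, giving Nb = +5.
The complex ion is anionic, so niobium takes the -ate form niobate(V).

potassium bromotetrafluoronitratoniobate(V)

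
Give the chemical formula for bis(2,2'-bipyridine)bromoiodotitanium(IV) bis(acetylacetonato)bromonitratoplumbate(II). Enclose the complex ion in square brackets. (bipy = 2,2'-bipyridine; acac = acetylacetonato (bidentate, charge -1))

Cation [Ti…]: ligand charges -2, Ti(IV) ⇒ ion charge 2+.
Anion [Pb…]: ligand charges -4, Pb(II) ⇒ ion charge 2−.
One 2+ cation balances one 2− anion.

[Ti(bipy)2BrI][Pb(acac)2Br(NO3)]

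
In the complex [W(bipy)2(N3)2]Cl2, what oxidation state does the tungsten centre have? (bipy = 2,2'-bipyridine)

2 chloride outside the brackets (-1 each) → the complex ion is 2+.
Ligand charges: 2×bipy neutral; 2×N3 = -2; sum -2.
W + (-2) = 2+ ⇒ W is +4.

+4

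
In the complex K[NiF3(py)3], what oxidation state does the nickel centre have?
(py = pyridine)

+2

1 potassium outside the brackets (+1 each) → the complex ion is 1−.
Ligand charges: 3×F = -3; 3×py neutral; sum -3.
Ni + (-3) = 1− ⇒ Ni is +2.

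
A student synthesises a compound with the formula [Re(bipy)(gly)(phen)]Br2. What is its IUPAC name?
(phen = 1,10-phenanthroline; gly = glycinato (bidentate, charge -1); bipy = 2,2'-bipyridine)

(2,2'-bipyridine)(glycinato)(1,10-phenanthroline)rhenium(III) bromide

The 2 bromide counter-ions carry a total charge of -2, so each complex ion is 2+.
Ligand charges: 1×1,10-phenanthroline (neutral), 1×glycinato (-1 each), 1×2,2'-bipyridine (neutral); total -1. So Re + (-1) = 2+, giving Re = +3.
Ligands are named alphabetically: bipyridine before glycinato before phenanthroline.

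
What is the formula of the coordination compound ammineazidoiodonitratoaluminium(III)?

Ligands: 1 ammine (NH3, neutral), 1 azido (N3, -1), 1 iodo (I, -1), 1 nitrato (NO3, -1). Ligand charge sum = -3.
With Al in oxidation state +3, the complex ion is [Al...].

[AlI(N3)(NH3)(NO3)]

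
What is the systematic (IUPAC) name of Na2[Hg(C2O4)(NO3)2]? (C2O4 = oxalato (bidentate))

The 2 sodium counter-ions carry a total charge of +2, so each complex ion is 2−.
Ligand charges: 1×oxalato (-2 each), 2×nitrato (-1 each); total -4. So Hg + (-4) = 2−, giving Hg = +2.
Ligands are named alphabetically: nitrato before oxalato.
The complex ion is anionic, so mercury takes the -ate form mercurate(II).

sodium dinitratooxalatomercurate(II)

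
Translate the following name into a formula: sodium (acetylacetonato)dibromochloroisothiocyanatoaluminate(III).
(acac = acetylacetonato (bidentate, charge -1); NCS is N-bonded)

Na2[Al(acac)Br2Cl(NCS)]

Ligands: 1 acetylacetonato (acac, -1), 1 chloro (Cl, -1), 2 bromo (Br, -1), 1 isothiocyanato (NCS, -1). Ligand charge sum = -5.
With Al in oxidation state +3, the complex ion is [Al...]^2−.
Charge balance with sodium (+1) requires 1 complex ion per 2 sodium.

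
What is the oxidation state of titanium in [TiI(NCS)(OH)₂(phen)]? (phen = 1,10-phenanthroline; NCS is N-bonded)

+4

No counter-ion: the bracketed complex is neutral.
Ligand charges: 1×I = -1; 1×phen neutral; 2×OH = -2; 1×NCS = -1; sum -4.
Ti + (-4) = 0 ⇒ Ti is +4.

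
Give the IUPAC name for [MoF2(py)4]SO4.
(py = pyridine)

The 1 sulfate counter-ion carries a total charge of -2, so each complex ion is 2+.
Ligand charges: 4×pyridine (neutral), 2×fluoro (-1 each); total -2. So Mo + (-2) = 2+, giving Mo = +4.
Ligands are named alphabetically: fluoro before pyridine.

difluorotetrakis(pyridine)molybdenum(IV) sulfate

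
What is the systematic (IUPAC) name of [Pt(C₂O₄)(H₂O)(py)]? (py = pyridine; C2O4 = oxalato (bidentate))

aquaoxalato(pyridine)platinum(II)

There is no counter-ion, so the complex is neutral overall.
Ligand charges: 1×pyridine (neutral), 1×aqua (neutral), 1×oxalato (-2 each); total -2. So Pt + (-2) = 0, giving Pt = +2.
Ligands are named alphabetically: aqua before oxalato before pyridine.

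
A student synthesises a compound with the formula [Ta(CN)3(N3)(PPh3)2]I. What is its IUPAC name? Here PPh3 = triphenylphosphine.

The 1 iodide counter-ion carries a total charge of -1, so each complex ion is 1+.
Ligand charges: 2×triphenylphosphine (neutral), 1×azido (-1 each), 3×cyano (-1 each); total -4. So Ta + (-4) = 1+, giving Ta = +5.
Ligands are named alphabetically: azido before cyano before triphenylphosphine.

azidotricyanobis(triphenylphosphine)tantalum(V) iodide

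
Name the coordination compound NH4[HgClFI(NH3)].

The 1 ammonium counter-ion carries a total charge of +1, so each complex ion is 1−.
Ligand charges: 1×chloro (-1 each), 1×fluoro (-1 each), 1×iodo (-1 each), 1×ammine (neutral); total -3. So Hg + (-3) = 1−, giving Hg = +2.
The complex ion is anionic, so mercury takes the -ate form mercurate(II).

ammonium amminechlorofluoroiodomercurate(II)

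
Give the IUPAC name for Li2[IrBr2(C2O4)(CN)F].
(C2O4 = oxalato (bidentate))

lithium dibromocyanofluorooxalatoiridate(IV)

The 2 lithium counter-ions carry a total charge of +2, so each complex ion is 2−.
Ligand charges: 1×cyano (-1 each), 2×bromo (-1 each), 1×fluoro (-1 each), 1×oxalato (-2 each); total -6. So Ir + (-6) = 2−, giving Ir = +4.
Ligands are named alphabetically: bromo before cyano before fluoro before oxalato.
The complex ion is anionic, so iridium takes the -ate form iridate(IV).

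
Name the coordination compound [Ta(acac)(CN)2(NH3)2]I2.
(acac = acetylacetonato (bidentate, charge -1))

(acetylacetonato)diamminedicyanotantalum(V) iodide

The 2 iodide counter-ions carry a total charge of -2, so each complex ion is 2+.
Ligand charges: 2×ammine (neutral), 2×cyano (-1 each), 1×acetylacetonato (-1 each); total -3. So Ta + (-3) = 2+, giving Ta = +5.
Ligands are named alphabetically: acetylacetonato before ammine before cyano.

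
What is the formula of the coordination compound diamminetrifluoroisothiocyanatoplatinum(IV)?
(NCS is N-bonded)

[PtF3(NCS)(NH3)2]

Ligands: 2 ammine (NH3, neutral), 3 fluoro (F, -1), 1 isothiocyanato (NCS, -1). Ligand charge sum = -4.
With Pt in oxidation state +4, the complex ion is [Pt...].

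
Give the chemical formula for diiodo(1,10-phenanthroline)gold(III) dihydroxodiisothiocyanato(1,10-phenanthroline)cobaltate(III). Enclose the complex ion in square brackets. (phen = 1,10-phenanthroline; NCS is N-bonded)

Cation [Au…]: ligand charges -2, Au(III) ⇒ ion charge 1+.
Anion [Co…]: ligand charges -4, Co(III) ⇒ ion charge 1−.
One 1+ cation balances one 1− anion.

[AuI2(phen)][Co(NCS)2(OH)2(phen)]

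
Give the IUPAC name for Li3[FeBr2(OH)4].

The 3 lithium counter-ions carry a total charge of +3, so each complex ion is 3−.
Ligand charges: 4×hydroxo (-1 each), 2×bromo (-1 each); total -6. So Fe + (-6) = 3−, giving Fe = +3.
The complex ion is anionic, so iron takes the -ate form ferrate(III).

lithium dibromotetrahydroxoferrate(III)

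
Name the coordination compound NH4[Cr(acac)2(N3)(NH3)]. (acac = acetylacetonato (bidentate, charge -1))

ammonium bis(acetylacetonato)ammineazidochromate(II)

The 1 ammonium counter-ion carries a total charge of +1, so each complex ion is 1−.
Ligand charges: 2×acetylacetonato (-1 each), 1×ammine (neutral), 1×azido (-1 each); total -3. So Cr + (-3) = 1−, giving Cr = +2.
The complex ion is anionic, so chromium takes the -ate form chromate(II).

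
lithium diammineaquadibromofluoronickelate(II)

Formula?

Li[NiBr2F(H2O)(NH3)2]

Ligands: 2 ammine (NH3, neutral), 2 bromo (Br, -1), 1 fluoro (F, -1), 1 aqua (H2O, neutral). Ligand charge sum = -3.
With Ni in oxidation state +2, the complex ion is [Ni...]^1−.
Charge balance with lithium (+1) requires 1 complex ion per 1 lithium.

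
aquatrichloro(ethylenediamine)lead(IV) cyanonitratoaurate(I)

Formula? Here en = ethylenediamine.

[PbCl3(en)(H2O)][Au(CN)(NO3)]

Cation [Pb…]: ligand charges -3, Pb(IV) ⇒ ion charge 1+.
Anion [Au…]: ligand charges -2, Au(I) ⇒ ion charge 1−.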